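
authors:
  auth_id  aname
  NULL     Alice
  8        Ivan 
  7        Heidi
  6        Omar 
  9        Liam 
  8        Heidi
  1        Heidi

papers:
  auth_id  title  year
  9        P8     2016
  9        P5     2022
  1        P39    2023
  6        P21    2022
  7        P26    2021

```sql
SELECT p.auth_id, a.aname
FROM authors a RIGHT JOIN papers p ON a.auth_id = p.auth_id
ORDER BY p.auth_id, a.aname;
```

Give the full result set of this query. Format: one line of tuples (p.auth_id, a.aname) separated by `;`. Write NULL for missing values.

RIGHT JOIN keeps every row from `papers`; unmatched rows get NULL for `authors`'s columns.
Matching on a.auth_id = p.auth_id. A NULL in a compared column never satisfies the condition.
- a[0] auth_id=NULL → no match.
- a[1] auth_id=8 → no match.
- a[2] auth_id=7 → 1 match(es) in p → 1 row(s).
- a[3] auth_id=6 → 1 match(es) in p → 1 row(s).
- a[4] auth_id=9 → 2 match(es) in p → 2 row(s).
- a[5] auth_id=8 → no match.
- a[6] auth_id=1 → 1 match(es) in p → 1 row(s).
- every p row matched at least one a row.
After projecting and ordering:
p.auth_id | a.aname
1 | Heidi
6 | Omar
7 | Heidi
9 | Liam
9 | Liam

(1, Heidi); (6, Omar); (7, Heidi); (9, Liam); (9, Liam)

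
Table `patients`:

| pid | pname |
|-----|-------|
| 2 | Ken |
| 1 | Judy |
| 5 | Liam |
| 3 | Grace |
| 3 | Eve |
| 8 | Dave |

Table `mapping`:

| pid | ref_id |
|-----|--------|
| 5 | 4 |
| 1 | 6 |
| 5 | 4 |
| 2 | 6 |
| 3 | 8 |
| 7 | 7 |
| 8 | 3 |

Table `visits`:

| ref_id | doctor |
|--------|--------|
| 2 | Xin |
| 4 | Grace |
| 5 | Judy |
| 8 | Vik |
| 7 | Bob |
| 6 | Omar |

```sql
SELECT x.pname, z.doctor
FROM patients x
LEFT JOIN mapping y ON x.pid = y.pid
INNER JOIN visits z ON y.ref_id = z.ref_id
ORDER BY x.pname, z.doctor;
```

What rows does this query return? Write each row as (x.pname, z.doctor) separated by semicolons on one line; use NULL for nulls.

Step 1 — x LEFT JOIN y on pid → 7 row(s).
Then INNER JOIN `visits z` on ref_id: keep only rows whose y.ref_id appears in z.

(Eve, Vik); (Grace, Vik); (Judy, Omar); (Ken, Omar); (Liam, Grace); (Liam, Grace)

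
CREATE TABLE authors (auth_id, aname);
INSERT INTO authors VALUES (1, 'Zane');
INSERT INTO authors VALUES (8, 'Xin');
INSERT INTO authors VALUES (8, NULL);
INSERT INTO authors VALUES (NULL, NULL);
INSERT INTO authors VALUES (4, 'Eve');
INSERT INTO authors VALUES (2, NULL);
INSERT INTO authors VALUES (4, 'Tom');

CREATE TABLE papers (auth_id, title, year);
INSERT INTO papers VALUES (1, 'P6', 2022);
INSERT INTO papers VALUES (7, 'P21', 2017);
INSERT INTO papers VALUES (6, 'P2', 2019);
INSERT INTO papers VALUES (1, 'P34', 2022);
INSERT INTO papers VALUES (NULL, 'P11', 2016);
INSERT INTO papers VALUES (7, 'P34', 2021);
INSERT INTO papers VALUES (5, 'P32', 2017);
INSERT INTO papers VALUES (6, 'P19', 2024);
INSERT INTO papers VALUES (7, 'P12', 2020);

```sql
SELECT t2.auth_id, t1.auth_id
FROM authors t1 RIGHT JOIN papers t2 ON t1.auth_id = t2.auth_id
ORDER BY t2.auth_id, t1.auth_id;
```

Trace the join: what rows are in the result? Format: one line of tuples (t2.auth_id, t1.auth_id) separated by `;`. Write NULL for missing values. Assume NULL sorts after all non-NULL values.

(1, 1); (1, 1); (5, NULL); (6, NULL); (6, NULL); (7, NULL); (7, NULL); (7, NULL); (NULL, NULL)

RIGHT JOIN keeps every row from `papers`; unmatched rows get NULL for `authors`'s columns.
Matching on t1.auth_id = t2.auth_id. A NULL in a compared column never satisfies the condition.
Matched pairs: 2; unmatched t2 rows kept: 7.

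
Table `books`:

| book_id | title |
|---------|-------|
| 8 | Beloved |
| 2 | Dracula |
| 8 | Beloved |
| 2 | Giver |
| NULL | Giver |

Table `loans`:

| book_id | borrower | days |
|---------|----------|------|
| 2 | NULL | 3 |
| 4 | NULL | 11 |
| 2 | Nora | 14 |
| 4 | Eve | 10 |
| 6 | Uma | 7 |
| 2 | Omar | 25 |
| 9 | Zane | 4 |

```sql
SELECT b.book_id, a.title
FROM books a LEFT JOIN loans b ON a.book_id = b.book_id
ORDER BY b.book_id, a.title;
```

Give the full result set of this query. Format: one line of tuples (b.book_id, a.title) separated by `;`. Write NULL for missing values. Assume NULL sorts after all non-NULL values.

(2, Dracula); (2, Dracula); (2, Dracula); (2, Giver); (2, Giver); (2, Giver); (NULL, Beloved); (NULL, Beloved); (NULL, Giver)

LEFT JOIN keeps every row from `books`; unmatched rows get NULL for `loans`'s columns.
Matching on a.book_id = b.book_id. A NULL in a compared column never satisfies the condition.
Matched pairs: 6; unmatched a rows kept: 3.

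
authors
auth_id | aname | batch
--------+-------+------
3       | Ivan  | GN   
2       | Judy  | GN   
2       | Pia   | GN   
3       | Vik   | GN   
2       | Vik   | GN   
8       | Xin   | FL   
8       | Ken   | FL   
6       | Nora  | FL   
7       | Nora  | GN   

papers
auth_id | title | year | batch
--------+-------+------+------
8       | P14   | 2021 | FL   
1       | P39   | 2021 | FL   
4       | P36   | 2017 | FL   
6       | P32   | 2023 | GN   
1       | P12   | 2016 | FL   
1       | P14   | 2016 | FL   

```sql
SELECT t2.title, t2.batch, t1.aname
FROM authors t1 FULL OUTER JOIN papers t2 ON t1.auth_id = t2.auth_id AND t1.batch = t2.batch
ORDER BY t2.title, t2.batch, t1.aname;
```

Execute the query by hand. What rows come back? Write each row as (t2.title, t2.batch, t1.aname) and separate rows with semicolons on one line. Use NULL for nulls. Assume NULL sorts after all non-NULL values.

FULL OUTER JOIN keeps every row from both sides; unmatched rows get NULL for the other side's columns.
Matching on t1.auth_id = t2.auth_id AND t1.batch = t2.batch.
- t1[0] auth_id=3, batch=GN → no match; kept with NULLs on the t2 side.
- t1[1] auth_id=2, batch=GN → no match; kept with NULLs on the t2 side.
- t1[2] auth_id=2, batch=GN → no match; kept with NULLs on the t2 side.
- t1[3] auth_id=3, batch=GN → no match; kept with NULLs on the t2 side.
- t1[4] auth_id=2, batch=GN → no match; kept with NULLs on the t2 side.
- t1[5] auth_id=8, batch=FL → 1 match(es) in t2 → 1 row(s).
- t1[6] auth_id=8, batch=FL → 1 match(es) in t2 → 1 row(s).
- t1[7] auth_id=6, batch=FL → no match; kept with NULLs on the t2 side.
- t1[8] auth_id=7, batch=GN → no match; kept with NULLs on the t2 side.
- 5 row(s) from t2 found no t1 partner → padded with NULL.

(P12, FL, NULL); (P14, FL, Ken); (P14, FL, Xin); (P14, FL, NULL); (P32, GN, NULL); (P36, FL, NULL); (P39, FL, NULL); (NULL, NULL, Ivan); (NULL, NULL, Judy); (NULL, NULL, Nora); (NULL, NULL, Nora); (NULL, NULL, Pia); (NULL, NULL, Vik); (NULL, NULL, Vik)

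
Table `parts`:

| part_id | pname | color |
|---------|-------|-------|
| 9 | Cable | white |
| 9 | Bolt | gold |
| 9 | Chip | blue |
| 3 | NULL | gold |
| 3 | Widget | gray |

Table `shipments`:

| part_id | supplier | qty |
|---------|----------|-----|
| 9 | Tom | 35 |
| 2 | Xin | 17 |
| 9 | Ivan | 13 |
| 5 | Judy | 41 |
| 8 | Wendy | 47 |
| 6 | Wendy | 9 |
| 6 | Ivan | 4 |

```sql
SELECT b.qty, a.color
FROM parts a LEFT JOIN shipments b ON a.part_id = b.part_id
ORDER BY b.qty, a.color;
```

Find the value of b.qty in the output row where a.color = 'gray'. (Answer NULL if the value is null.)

LEFT JOIN keeps every row from `parts`; unmatched rows get NULL for `shipments`'s columns.
Matching on a.part_id = b.part_id.
Matched pairs: 6; unmatched a rows kept: 2.

NULL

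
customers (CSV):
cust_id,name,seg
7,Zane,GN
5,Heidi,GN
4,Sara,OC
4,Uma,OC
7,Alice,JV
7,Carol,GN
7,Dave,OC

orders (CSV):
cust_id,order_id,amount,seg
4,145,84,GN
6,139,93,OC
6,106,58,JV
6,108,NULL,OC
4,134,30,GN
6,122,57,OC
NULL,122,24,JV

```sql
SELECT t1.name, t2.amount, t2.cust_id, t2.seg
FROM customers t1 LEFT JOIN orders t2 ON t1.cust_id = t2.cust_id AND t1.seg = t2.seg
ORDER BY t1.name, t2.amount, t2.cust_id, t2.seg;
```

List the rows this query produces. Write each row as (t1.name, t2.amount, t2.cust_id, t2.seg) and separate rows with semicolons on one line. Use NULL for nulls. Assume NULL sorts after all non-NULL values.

LEFT JOIN keeps every row from `customers`; unmatched rows get NULL for `orders`'s columns.
Matching on t1.cust_id = t2.cust_id AND t1.seg = t2.seg. A NULL in a compared column never satisfies the condition.
Matched pairs: 0; unmatched t1 rows kept: 7.

(Alice, NULL, NULL, NULL); (Carol, NULL, NULL, NULL); (Dave, NULL, NULL, NULL); (Heidi, NULL, NULL, NULL); (Sara, NULL, NULL, NULL); (Uma, NULL, NULL, NULL); (Zane, NULL, NULL, NULL)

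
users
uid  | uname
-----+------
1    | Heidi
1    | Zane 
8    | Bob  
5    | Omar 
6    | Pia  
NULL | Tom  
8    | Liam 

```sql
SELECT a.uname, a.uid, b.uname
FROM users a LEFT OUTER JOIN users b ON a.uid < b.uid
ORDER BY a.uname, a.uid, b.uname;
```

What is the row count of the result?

16

LEFT JOIN keeps every row from `users a`; unmatched rows get NULL for `users b`'s columns.
Matching on a.uid < b.uid. A NULL in a compared column never satisfies the condition.
- uid=1: 4 matching b row(s), so 4 row(s) emitted.
- uid=1: 4 matching b row(s), so 4 row(s) emitted.
- uid=8: no b row matches, row kept with b columns NULL.
- uid=5: 3 matching b row(s), so 3 row(s) emitted.
- uid=6: 2 matching b row(s), so 2 row(s) emitted.
- uid=NULL: no b row matches, row kept with b columns NULL.
- uid=8: no b row matches, row kept with b columns NULL.
Total: 13 matched + 3 padded = 16 rows.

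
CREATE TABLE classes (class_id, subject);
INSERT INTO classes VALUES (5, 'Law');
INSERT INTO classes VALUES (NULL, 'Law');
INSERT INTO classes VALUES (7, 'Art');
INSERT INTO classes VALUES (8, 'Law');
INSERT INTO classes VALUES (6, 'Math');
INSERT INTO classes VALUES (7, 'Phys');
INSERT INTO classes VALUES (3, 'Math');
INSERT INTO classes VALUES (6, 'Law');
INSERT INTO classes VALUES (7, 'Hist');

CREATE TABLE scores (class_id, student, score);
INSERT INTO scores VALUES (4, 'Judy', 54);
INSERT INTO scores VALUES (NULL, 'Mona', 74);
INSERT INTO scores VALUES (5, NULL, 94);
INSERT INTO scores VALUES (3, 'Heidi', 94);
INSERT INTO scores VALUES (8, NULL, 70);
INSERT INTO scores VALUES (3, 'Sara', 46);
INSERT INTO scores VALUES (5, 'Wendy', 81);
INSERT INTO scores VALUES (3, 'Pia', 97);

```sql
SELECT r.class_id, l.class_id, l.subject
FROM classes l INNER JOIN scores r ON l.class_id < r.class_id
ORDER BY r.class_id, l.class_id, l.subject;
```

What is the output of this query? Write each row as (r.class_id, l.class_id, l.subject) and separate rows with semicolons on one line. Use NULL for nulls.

INNER JOIN keeps only pairs where the ON condition holds.
Matching on l.class_id < r.class_id. A NULL in a compared column never satisfies the condition.
- l (class_id=5) pairs with 1 row(s) of r.
- l (class_id=NULL) has no partner → excluded.
- l (class_id=7) pairs with 1 row(s) of r.
- l (class_id=8) has no partner → excluded.
- l (class_id=6) pairs with 1 row(s) of r.
- l (class_id=7) pairs with 1 row(s) of r.
- l (class_id=3) pairs with 4 row(s) of r.
- l (class_id=6) pairs with 1 row(s) of r.
- l (class_id=7) pairs with 1 row(s) of r.
After projecting and ordering:
r.class_id | l.class_id | l.subject
4 | 3 | Math
5 | 3 | Math
5 | 3 | Math
8 | 3 | Math
8 | 5 | Law
8 | 6 | Law
8 | 6 | Math
8 | 7 | Art
8 | 7 | Hist
8 | 7 | Phys

(4, 3, Math); (5, 3, Math); (5, 3, Math); (8, 3, Math); (8, 5, Law); (8, 6, Law); (8, 6, Math); (8, 7, Art); (8, 7, Hist); (8, 7, Phys)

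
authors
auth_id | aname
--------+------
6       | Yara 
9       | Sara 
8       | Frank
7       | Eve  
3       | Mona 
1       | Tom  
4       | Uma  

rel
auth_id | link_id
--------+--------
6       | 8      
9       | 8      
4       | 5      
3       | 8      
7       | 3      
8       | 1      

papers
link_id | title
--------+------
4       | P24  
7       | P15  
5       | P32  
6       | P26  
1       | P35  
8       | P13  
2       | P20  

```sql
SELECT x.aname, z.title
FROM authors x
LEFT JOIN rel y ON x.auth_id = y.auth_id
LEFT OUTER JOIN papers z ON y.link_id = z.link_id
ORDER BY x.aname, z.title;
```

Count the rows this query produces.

Evaluate left to right. First `authors x LEFT JOIN rel y` on auth_id: 7 row(s).
Then LEFT JOIN `papers z` on link_id: each of those 7 rows is kept; rows whose y.link_id has no match in z get NULL for z's columns.
Result: 7 row(s).

7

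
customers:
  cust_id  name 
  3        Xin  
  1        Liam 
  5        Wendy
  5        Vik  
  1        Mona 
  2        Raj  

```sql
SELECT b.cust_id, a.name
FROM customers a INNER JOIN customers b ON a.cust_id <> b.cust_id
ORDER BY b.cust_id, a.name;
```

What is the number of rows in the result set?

INNER JOIN keeps only pairs where the ON condition holds.
Matching on a.cust_id <> b.cust_id.
- a (cust_id=3) pairs with 5 row(s) of b.
- a (cust_id=1) pairs with 4 row(s) of b.
- a (cust_id=5) pairs with 4 row(s) of b.
- a (cust_id=5) pairs with 4 row(s) of b.
- a (cust_id=1) pairs with 4 row(s) of b.
- a (cust_id=2) pairs with 5 row(s) of b.
Total: 26 rows.

26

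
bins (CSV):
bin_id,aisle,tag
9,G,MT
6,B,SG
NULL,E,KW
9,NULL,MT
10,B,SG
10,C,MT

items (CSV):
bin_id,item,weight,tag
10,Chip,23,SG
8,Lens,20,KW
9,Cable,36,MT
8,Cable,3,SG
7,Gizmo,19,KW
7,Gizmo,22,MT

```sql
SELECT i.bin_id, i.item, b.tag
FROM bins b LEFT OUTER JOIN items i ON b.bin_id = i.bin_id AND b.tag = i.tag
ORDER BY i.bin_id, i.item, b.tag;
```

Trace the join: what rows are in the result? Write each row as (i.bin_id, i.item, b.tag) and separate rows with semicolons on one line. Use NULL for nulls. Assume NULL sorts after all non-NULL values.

LEFT JOIN keeps every row from `bins`; unmatched rows get NULL for `items`'s columns.
Matching on b.bin_id = i.bin_id AND b.tag = i.tag. A NULL in a compared column never satisfies the condition.
- bin_id=9, tag=MT: 1 matching i row(s), so 1 row(s) emitted.
- bin_id=6, tag=SG: no i row matches, row kept with i columns NULL.
- bin_id=NULL, tag=KW: no i row matches, row kept with i columns NULL.
- bin_id=9, tag=MT: 1 matching i row(s), so 1 row(s) emitted.
- bin_id=10, tag=SG: 1 matching i row(s), so 1 row(s) emitted.
- bin_id=10, tag=MT: no i row matches, row kept with i columns NULL.
After projecting and ordering:
i.bin_id | i.item | b.tag
9 | Cable | MT
9 | Cable | MT
10 | Chip | SG
NULL | NULL | KW
NULL | NULL | MT
NULL | NULL | SG

(9, Cable, MT); (9, Cable, MT); (10, Chip, SG); (NULL, NULL, KW); (NULL, NULL, MT); (NULL, NULL, SG)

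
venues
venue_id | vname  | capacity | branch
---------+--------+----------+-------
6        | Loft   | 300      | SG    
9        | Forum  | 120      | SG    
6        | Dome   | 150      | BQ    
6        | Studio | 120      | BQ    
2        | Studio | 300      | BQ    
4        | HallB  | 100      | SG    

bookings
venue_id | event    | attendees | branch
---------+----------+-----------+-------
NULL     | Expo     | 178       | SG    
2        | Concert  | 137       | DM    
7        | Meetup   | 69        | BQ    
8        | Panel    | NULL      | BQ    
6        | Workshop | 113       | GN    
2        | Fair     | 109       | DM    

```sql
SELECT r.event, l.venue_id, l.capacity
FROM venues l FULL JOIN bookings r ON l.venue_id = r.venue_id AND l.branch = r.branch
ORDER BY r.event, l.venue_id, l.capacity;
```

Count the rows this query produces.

12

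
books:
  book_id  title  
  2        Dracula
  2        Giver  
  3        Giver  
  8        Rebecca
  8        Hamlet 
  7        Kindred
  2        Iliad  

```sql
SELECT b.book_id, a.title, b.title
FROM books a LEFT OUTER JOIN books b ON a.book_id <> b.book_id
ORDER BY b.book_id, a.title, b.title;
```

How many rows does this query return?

LEFT JOIN keeps every row from `books a`; unmatched rows get NULL for `books b`'s columns.
Matching on a.book_id <> b.book_id.
Matched pairs: 34; unmatched a rows kept: 0.
Total: 34 rows.

34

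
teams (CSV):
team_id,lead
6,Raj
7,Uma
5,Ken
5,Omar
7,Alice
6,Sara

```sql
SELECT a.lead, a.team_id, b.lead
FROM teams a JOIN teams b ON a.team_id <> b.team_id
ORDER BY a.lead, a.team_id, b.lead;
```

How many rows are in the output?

INNER JOIN keeps only pairs where the ON condition holds.
Matching on a.team_id <> b.team_id.
- a row (team_id=6): matches 4 b row(s) → 4 output row(s).
- a row (team_id=7): matches 4 b row(s) → 4 output row(s).
- a row (team_id=5): matches 4 b row(s) → 4 output row(s).
- a row (team_id=5): matches 4 b row(s) → 4 output row(s).
- a row (team_id=7): matches 4 b row(s) → 4 output row(s).
- a row (team_id=6): matches 4 b row(s) → 4 output row(s).
Total: 24 rows.

24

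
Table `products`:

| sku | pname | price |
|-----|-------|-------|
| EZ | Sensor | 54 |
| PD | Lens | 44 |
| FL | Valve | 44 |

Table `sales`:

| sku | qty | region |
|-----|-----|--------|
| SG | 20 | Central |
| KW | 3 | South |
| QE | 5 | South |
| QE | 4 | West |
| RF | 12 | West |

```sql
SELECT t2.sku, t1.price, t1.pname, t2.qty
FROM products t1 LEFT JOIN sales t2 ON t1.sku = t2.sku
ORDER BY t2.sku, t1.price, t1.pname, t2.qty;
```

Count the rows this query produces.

LEFT JOIN keeps every row from `products`; unmatched rows get NULL for `sales`'s columns.
Matching on t1.sku = t2.sku.
- t1 (sku=EZ) has no partner → padded with NULL.
- t1 (sku=PD) has no partner → padded with NULL.
- t1 (sku=FL) has no partner → padded with NULL.
Total: 0 matched + 3 padded = 3 rows.

3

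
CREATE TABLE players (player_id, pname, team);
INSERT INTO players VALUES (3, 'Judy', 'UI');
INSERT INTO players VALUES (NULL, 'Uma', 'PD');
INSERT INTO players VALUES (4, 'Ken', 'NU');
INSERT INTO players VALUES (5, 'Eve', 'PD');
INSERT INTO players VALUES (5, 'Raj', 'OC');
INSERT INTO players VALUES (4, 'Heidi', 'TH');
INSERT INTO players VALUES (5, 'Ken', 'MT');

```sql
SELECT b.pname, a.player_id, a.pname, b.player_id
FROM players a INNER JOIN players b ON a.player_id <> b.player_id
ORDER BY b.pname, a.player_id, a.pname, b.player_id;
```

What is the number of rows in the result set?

INNER JOIN keeps only pairs where the ON condition holds.
Matching on a.player_id <> b.player_id. A NULL in a compared column never satisfies the condition.
Matched pairs: 22.
Total: 22 rows.

22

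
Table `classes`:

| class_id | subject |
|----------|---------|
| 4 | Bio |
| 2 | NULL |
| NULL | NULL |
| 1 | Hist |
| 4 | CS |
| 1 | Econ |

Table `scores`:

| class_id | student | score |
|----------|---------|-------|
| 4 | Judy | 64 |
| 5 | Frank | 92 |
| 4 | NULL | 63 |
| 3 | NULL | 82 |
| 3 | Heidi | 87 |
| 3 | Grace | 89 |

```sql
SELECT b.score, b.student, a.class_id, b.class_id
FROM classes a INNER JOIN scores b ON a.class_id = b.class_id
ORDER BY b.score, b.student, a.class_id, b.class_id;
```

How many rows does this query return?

4

INNER JOIN keeps only pairs where the ON condition holds.
Matching on a.class_id = b.class_id. A NULL in a compared column never satisfies the condition.
- a[0] class_id=4 → 2 match(es) in b → 2 row(s).
- a[1] class_id=2 → no match; dropped.
- a[2] class_id=NULL → no match; dropped.
- a[3] class_id=1 → no match; dropped.
- a[4] class_id=4 → 2 match(es) in b → 2 row(s).
- a[5] class_id=1 → no match; dropped.
Total: 4 rows.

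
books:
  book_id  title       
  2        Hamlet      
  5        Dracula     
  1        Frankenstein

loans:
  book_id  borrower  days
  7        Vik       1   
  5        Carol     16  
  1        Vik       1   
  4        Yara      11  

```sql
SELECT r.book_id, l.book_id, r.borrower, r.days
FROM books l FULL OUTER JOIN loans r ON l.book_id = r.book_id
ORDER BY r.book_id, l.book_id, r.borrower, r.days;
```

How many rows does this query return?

5

FULL OUTER JOIN keeps every row from both sides; unmatched rows get NULL for the other side's columns.
Matching on l.book_id = r.book_id.
- l (book_id=2) has no partner → padded with NULL.
- l (book_id=5) pairs with 1 row(s) of r.
- l (book_id=1) pairs with 1 row(s) of r.
- plus 2 unmatched r row(s), each kept with NULL l columns.
Total: 2 matched + 3 padded = 5 rows.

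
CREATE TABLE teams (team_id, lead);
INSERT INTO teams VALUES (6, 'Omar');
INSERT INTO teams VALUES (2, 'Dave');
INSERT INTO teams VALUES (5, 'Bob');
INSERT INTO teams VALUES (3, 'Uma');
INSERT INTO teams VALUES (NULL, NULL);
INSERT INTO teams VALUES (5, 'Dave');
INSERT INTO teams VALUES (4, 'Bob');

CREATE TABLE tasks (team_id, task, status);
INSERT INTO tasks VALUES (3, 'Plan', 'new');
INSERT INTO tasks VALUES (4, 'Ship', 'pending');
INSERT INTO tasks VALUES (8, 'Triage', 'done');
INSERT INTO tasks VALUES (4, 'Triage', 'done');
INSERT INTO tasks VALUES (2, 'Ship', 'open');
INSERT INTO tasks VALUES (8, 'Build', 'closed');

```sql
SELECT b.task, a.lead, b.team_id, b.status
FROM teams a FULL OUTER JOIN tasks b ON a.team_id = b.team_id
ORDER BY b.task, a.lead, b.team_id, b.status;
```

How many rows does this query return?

FULL OUTER JOIN keeps every row from both sides; unmatched rows get NULL for the other side's columns.
Matching on a.team_id = b.team_id. A NULL in a compared column never satisfies the condition.
- a[0] team_id=6 → no match; kept with NULLs on the b side.
- a[1] team_id=2 → 1 match(es) in b → 1 row(s).
- a[2] team_id=5 → no match; kept with NULLs on the b side.
- a[3] team_id=3 → 1 match(es) in b → 1 row(s).
- a[4] team_id=NULL → no match; kept with NULLs on the b side.
- a[5] team_id=5 → no match; kept with NULLs on the b side.
- a[6] team_id=4 → 2 match(es) in b → 2 row(s).
- 2 row(s) from b found no a partner → padded with NULL.
Total: 4 matched + 6 padded = 10 rows.

10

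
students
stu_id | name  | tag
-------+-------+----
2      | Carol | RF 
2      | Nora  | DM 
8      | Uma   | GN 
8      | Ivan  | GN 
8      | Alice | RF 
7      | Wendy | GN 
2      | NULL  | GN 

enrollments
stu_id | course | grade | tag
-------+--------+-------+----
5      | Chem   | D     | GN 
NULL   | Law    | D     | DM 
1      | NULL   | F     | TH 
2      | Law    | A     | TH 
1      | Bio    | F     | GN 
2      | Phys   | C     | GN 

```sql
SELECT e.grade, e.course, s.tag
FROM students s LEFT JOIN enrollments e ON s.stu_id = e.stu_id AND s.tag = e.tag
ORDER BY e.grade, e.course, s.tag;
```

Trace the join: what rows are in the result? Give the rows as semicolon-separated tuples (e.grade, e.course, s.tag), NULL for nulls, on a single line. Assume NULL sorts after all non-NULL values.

LEFT JOIN keeps every row from `students`; unmatched rows get NULL for `enrollments`'s columns.
Matching on s.stu_id = e.stu_id AND s.tag = e.tag. A NULL in a compared column never satisfies the condition.
Matched pairs: 1; unmatched s rows kept: 6.

(C, Phys, GN); (NULL, NULL, DM); (NULL, NULL, GN); (NULL, NULL, GN); (NULL, NULL, GN); (NULL, NULL, RF); (NULL, NULL, RF)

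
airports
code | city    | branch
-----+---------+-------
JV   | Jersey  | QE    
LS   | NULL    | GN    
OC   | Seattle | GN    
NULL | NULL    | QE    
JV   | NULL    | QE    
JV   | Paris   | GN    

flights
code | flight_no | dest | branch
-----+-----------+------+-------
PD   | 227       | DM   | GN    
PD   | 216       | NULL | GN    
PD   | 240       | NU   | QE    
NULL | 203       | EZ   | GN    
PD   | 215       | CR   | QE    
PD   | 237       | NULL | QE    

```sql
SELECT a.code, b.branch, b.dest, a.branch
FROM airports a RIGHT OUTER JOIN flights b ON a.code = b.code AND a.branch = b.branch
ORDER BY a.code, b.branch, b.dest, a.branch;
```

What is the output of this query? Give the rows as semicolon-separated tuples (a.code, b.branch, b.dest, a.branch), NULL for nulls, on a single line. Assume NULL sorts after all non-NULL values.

(NULL, GN, DM, NULL); (NULL, GN, EZ, NULL); (NULL, GN, NULL, NULL); (NULL, QE, CR, NULL); (NULL, QE, NU, NULL); (NULL, QE, NULL, NULL)

RIGHT JOIN keeps every row from `flights`; unmatched rows get NULL for `airports`'s columns.
Matching on a.code = b.code AND a.branch = b.branch. A NULL in a compared column never satisfies the condition.
- a (code=JV, branch=QE) has no partner in b.
- a (code=LS, branch=GN) has no partner in b.
- a (code=OC, branch=GN) has no partner in b.
- a (code=NULL, branch=QE) has no partner in b.
- a (code=JV, branch=QE) has no partner in b.
- a (code=JV, branch=GN) has no partner in b.
- 6 b row(s) had no a match → kept, a columns NULL.
After projecting and ordering:
a.code | b.branch | b.dest | a.branch
NULL | GN | DM | NULL
NULL | GN | EZ | NULL
NULL | GN | NULL | NULL
NULL | QE | CR | NULL
NULL | QE | NU | NULL
NULL | QE | NULL | NULL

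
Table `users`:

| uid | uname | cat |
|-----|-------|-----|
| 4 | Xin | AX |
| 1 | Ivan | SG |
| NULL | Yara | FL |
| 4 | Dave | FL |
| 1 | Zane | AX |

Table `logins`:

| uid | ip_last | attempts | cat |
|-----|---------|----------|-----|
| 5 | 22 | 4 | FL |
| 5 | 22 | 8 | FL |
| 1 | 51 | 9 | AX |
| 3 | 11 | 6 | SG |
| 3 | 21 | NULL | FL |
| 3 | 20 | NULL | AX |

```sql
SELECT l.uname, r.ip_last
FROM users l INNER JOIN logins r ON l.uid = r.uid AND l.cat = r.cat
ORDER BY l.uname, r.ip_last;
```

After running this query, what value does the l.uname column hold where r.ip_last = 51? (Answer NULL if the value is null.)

INNER JOIN keeps only pairs where the ON condition holds.
Matching on l.uid = r.uid AND l.cat = r.cat. A NULL in a compared column never satisfies the condition.
Matched pairs: 1.

Zane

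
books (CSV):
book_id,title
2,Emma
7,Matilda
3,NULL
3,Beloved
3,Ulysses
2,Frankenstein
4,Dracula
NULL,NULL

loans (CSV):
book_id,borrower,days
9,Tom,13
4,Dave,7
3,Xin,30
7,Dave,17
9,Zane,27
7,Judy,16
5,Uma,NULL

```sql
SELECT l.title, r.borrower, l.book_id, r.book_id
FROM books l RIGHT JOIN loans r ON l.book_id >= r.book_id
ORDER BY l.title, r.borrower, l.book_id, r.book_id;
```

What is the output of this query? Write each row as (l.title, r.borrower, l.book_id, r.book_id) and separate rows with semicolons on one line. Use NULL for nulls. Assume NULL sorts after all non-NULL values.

(Beloved, Xin, 3, 3); (Dracula, Dave, 4, 4); (Dracula, Xin, 4, 3); (Matilda, Dave, 7, 4); (Matilda, Dave, 7, 7); (Matilda, Judy, 7, 7); (Matilda, Uma, 7, 5); (Matilda, Xin, 7, 3); (Ulysses, Xin, 3, 3); (NULL, Tom, NULL, 9); (NULL, Xin, 3, 3); (NULL, Zane, NULL, 9)

RIGHT JOIN keeps every row from `loans`; unmatched rows get NULL for `books`'s columns.
Matching on l.book_id >= r.book_id. A NULL in a compared column never satisfies the condition.
- l (book_id=2) has no partner in r.
- l (book_id=7) pairs with 5 row(s) of r.
- l (book_id=3) pairs with 1 row(s) of r.
- l (book_id=3) pairs with 1 row(s) of r.
- l (book_id=3) pairs with 1 row(s) of r.
- l (book_id=2) has no partner in r.
- l (book_id=4) pairs with 2 row(s) of r.
- l (book_id=NULL) has no partner in r.
- 2 row(s) from r found no l partner → padded with NULL.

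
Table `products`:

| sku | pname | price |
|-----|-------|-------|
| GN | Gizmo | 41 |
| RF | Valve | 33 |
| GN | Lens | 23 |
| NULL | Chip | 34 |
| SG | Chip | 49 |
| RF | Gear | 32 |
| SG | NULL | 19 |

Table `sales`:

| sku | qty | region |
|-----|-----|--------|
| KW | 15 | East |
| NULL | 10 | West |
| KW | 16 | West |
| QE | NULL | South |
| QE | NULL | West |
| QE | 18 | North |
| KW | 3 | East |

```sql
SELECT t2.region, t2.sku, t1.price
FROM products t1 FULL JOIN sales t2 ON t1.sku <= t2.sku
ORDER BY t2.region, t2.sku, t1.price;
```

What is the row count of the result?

18

FULL OUTER JOIN keeps every row from both sides; unmatched rows get NULL for the other side's columns.
Matching on t1.sku <= t2.sku. A NULL in a compared column never satisfies the condition.
- t1[0] sku=GN → 6 match(es) in t2 → 6 row(s).
- t1[1] sku=RF → no match; kept with NULLs on the t2 side.
- t1[2] sku=GN → 6 match(es) in t2 → 6 row(s).
- t1[3] sku=NULL → no match; kept with NULLs on the t2 side.
- t1[4] sku=SG → no match; kept with NULLs on the t2 side.
- t1[5] sku=RF → no match; kept with NULLs on the t2 side.
- t1[6] sku=SG → no match; kept with NULLs on the t2 side.
- plus 1 unmatched t2 row(s), each kept with NULL t1 columns.
Total: 12 matched + 6 padded = 18 rows.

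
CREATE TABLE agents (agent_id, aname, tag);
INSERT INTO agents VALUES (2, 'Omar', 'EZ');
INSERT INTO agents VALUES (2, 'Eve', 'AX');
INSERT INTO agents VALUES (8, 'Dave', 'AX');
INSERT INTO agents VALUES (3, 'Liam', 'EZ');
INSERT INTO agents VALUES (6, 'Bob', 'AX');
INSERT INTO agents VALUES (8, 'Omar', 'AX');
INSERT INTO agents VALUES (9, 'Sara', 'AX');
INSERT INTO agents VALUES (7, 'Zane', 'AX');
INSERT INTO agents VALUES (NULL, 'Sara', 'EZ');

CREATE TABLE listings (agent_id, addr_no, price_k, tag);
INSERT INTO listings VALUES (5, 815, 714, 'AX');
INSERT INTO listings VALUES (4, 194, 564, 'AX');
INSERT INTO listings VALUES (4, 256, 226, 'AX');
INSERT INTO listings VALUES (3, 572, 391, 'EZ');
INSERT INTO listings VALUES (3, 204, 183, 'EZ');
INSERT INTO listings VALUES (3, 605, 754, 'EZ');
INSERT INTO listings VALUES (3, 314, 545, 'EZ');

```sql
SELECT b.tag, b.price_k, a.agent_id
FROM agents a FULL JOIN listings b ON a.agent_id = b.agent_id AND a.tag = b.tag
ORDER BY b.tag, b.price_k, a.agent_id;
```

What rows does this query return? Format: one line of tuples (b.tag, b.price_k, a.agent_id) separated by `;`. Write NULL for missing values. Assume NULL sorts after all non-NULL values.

(AX, 226, NULL); (AX, 564, NULL); (AX, 714, NULL); (EZ, 183, 3); (EZ, 391, 3); (EZ, 545, 3); (EZ, 754, 3); (NULL, NULL, 2); (NULL, NULL, 2); (NULL, NULL, 6); (NULL, NULL, 7); (NULL, NULL, 8); (NULL, NULL, 8); (NULL, NULL, 9); (NULL, NULL, NULL)

FULL OUTER JOIN keeps every row from both sides; unmatched rows get NULL for the other side's columns.
Matching on a.agent_id = b.agent_id AND a.tag = b.tag. A NULL in a compared column never satisfies the condition.
- agent_id=2, tag=EZ: no b row matches, row kept with b columns NULL.
- agent_id=2, tag=AX: no b row matches, row kept with b columns NULL.
- agent_id=8, tag=AX: no b row matches, row kept with b columns NULL.
- agent_id=3, tag=EZ: 4 matching b row(s), so 4 row(s) emitted.
- agent_id=6, tag=AX: no b row matches, row kept with b columns NULL.
- agent_id=8, tag=AX: no b row matches, row kept with b columns NULL.
- agent_id=9, tag=AX: no b row matches, row kept with b columns NULL.
- agent_id=7, tag=AX: no b row matches, row kept with b columns NULL.
- agent_id=NULL, tag=EZ: no b row matches, row kept with b columns NULL.
- 3 row(s) from b found no a partner → padded with NULL.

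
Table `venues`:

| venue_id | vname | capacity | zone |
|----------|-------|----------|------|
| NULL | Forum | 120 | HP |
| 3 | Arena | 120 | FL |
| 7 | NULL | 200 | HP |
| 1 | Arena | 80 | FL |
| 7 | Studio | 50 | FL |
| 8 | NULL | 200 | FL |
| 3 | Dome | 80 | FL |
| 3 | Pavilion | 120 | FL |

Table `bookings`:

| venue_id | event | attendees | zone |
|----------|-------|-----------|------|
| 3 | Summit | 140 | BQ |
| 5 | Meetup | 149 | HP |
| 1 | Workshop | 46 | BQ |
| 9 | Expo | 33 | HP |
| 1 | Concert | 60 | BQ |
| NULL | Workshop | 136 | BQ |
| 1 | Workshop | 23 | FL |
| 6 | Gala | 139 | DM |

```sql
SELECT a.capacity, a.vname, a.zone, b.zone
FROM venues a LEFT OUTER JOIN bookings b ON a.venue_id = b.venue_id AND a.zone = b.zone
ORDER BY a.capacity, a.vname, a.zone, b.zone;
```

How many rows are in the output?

8

LEFT JOIN keeps every row from `venues`; unmatched rows get NULL for `bookings`'s columns.
Matching on a.venue_id = b.venue_id AND a.zone = b.zone. A NULL in a compared column never satisfies the condition.
Matched pairs: 1; unmatched a rows kept: 7.
Total: 1 matched + 7 padded = 8 rows.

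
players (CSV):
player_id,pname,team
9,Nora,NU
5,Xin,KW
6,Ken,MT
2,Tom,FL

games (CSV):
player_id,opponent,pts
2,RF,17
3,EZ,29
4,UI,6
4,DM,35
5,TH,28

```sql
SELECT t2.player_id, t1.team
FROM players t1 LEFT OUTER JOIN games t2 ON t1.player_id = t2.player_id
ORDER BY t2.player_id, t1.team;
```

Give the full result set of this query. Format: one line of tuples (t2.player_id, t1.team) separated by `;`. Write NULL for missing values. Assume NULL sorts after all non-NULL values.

LEFT JOIN keeps every row from `players`; unmatched rows get NULL for `games`'s columns.
Matching on t1.player_id = t2.player_id.
- t1 row (player_id=9): no match → kept, t2 columns NULL.
- t1 row (player_id=5): matches 1 t2 row(s) → 1 output row(s).
- t1 row (player_id=6): no match → kept, t2 columns NULL.
- t1 row (player_id=2): matches 1 t2 row(s) → 1 output row(s).
After projecting and ordering:
t2.player_id | t1.team
2 | FL
5 | KW
NULL | MT
NULL | NU

(2, FL); (5, KW); (NULL, MT); (NULL, NU)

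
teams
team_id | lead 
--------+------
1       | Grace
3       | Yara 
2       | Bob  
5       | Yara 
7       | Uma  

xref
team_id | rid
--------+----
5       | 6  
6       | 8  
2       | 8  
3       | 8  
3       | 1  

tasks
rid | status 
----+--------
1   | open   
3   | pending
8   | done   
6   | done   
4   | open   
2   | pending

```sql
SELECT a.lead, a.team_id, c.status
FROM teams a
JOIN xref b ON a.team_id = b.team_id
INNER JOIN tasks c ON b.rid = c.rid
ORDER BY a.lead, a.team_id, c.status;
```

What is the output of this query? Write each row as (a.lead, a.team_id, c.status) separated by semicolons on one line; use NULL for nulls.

Joins associate left-to-right: teams INNER JOIN xref on team_id gives 4 intermediate row(s).
Then INNER JOIN `tasks c` on rid: keep only rows whose b.rid appears in c.

(Bob, 2, done); (Yara, 3, done); (Yara, 3, open); (Yara, 5, done)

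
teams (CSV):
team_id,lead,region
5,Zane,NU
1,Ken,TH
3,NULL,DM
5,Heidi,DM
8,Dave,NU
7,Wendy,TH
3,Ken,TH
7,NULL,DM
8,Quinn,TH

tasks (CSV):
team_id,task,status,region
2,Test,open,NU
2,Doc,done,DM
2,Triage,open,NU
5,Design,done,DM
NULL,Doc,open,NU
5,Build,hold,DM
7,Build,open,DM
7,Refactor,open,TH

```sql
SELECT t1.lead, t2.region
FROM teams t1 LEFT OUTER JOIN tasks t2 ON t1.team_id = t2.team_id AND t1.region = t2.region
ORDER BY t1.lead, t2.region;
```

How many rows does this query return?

LEFT JOIN keeps every row from `teams`; unmatched rows get NULL for `tasks`'s columns.
Matching on t1.team_id = t2.team_id AND t1.region = t2.region. A NULL in a compared column never satisfies the condition.
- t1 (team_id=5, region=NU) has no partner → padded with NULL.
- t1 (team_id=1, region=TH) has no partner → padded with NULL.
- t1 (team_id=3, region=DM) has no partner → padded with NULL.
- t1 (team_id=5, region=DM) pairs with 2 row(s) of t2.
- t1 (team_id=8, region=NU) has no partner → padded with NULL.
- t1 (team_id=7, region=TH) pairs with 1 row(s) of t2.
- t1 (team_id=3, region=TH) has no partner → padded with NULL.
- t1 (team_id=7, region=DM) pairs with 1 row(s) of t2.
- t1 (team_id=8, region=TH) has no partner → padded with NULL.
Total: 4 matched + 6 padded = 10 rows.

10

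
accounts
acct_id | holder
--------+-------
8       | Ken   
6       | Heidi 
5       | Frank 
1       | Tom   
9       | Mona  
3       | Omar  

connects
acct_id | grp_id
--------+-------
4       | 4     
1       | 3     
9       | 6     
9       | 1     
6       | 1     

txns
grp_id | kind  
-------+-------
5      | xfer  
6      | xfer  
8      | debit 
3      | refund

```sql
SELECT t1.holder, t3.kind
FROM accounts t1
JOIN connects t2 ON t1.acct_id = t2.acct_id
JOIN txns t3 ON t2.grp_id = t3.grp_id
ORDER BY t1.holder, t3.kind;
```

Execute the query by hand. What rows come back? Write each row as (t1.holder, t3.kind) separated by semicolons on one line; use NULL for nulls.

(Mona, xfer); (Tom, refund)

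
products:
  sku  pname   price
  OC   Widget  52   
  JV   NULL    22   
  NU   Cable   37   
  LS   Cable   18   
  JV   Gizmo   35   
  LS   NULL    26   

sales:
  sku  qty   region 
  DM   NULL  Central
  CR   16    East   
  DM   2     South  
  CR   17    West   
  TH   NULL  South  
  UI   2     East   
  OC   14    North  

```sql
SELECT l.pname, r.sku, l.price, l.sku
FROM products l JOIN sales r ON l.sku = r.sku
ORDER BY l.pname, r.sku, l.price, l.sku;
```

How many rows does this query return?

1

INNER JOIN keeps only pairs where the ON condition holds.
Matching on l.sku = r.sku.
Matched pairs: 1.
Total: 1 rows.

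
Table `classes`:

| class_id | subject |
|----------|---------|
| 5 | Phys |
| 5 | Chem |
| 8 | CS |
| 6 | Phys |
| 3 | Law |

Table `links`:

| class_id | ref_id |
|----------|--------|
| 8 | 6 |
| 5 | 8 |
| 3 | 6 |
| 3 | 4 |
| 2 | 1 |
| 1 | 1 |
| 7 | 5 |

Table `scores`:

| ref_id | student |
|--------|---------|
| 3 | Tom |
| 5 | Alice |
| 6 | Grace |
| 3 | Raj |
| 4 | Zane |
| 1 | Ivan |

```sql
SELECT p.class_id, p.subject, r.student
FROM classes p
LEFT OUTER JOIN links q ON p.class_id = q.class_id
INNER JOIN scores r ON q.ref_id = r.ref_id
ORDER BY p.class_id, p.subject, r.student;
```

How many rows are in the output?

3

Step 1 — p LEFT JOIN q on class_id → 6 row(s).
Then INNER JOIN `scores r` on ref_id: keep only rows whose q.ref_id appears in r.
Result: 3 row(s).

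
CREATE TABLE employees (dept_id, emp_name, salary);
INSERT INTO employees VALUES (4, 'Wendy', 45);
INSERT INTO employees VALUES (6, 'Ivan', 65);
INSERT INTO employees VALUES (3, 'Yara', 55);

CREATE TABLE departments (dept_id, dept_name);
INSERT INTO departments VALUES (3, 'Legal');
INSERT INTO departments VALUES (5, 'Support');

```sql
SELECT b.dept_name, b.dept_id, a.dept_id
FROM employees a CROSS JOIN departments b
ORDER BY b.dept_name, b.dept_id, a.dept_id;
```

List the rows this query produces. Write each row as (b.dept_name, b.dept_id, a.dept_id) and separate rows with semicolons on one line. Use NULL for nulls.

(Legal, 3, 3); (Legal, 3, 4); (Legal, 3, 6); (Support, 5, 3); (Support, 5, 4); (Support, 5, 6)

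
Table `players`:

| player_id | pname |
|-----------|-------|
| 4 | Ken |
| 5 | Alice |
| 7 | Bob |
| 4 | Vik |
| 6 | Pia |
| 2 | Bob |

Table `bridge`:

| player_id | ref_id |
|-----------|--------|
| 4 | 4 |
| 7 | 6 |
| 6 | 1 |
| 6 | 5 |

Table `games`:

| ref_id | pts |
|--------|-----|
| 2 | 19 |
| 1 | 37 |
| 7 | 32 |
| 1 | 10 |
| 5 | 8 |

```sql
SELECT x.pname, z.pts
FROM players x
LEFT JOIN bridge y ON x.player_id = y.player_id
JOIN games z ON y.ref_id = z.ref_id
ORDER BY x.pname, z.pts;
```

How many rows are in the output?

Step 1 — x LEFT JOIN y on player_id → 7 row(s).
Then INNER JOIN `games z` on ref_id: keep only rows whose y.ref_id appears in z.
Result: 3 row(s).

3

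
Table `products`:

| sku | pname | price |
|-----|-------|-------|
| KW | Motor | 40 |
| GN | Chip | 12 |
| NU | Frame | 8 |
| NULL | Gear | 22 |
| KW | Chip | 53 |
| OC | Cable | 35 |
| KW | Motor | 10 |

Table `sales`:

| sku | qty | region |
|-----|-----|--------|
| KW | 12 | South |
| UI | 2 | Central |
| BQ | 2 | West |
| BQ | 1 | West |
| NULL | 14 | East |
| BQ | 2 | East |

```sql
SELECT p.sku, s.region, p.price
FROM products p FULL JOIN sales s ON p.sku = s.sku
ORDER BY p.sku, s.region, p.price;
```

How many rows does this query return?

FULL OUTER JOIN keeps every row from both sides; unmatched rows get NULL for the other side's columns.
Matching on p.sku = s.sku. A NULL in a compared column never satisfies the condition.
Matched pairs: 3; unmatched p rows kept: 4; unmatched s rows kept: 5.
Total: 3 matched + 9 padded = 12 rows.

12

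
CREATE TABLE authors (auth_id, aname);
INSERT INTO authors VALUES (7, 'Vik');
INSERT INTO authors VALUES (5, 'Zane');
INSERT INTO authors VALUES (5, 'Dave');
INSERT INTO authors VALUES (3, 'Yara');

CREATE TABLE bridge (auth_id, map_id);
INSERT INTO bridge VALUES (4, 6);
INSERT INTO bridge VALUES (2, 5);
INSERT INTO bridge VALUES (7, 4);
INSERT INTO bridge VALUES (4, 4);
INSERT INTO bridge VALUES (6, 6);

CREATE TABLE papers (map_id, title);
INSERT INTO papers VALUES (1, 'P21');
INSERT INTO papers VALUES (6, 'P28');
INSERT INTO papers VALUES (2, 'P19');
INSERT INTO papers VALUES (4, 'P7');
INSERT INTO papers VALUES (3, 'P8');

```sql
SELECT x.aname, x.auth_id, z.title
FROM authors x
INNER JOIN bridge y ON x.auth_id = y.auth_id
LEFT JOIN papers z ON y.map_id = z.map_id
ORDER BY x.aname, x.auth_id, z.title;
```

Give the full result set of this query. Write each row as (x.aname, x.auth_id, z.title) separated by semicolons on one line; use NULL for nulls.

(Vik, 7, P7)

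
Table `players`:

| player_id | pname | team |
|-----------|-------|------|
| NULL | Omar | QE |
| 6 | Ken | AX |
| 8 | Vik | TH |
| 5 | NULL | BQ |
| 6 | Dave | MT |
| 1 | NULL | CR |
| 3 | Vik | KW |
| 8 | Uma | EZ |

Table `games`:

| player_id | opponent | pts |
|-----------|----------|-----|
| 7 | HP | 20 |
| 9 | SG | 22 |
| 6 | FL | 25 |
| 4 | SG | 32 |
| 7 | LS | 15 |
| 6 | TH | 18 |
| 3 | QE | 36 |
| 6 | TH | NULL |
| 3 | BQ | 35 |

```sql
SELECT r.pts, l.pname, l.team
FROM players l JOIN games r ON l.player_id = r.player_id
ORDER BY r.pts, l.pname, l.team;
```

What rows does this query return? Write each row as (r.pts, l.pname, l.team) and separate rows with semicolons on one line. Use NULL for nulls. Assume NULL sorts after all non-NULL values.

(18, Dave, MT); (18, Ken, AX); (25, Dave, MT); (25, Ken, AX); (35, Vik, KW); (36, Vik, KW); (NULL, Dave, MT); (NULL, Ken, AX)

INNER JOIN keeps only pairs where the ON condition holds.
Matching on l.player_id = r.player_id. A NULL in a compared column never satisfies the condition.
- player_id=NULL: no matching r row, dropped.
- player_id=6: 3 matching r row(s), so 3 row(s) emitted.
- player_id=8: no matching r row, dropped.
- player_id=5: no matching r row, dropped.
- player_id=6: 3 matching r row(s), so 3 row(s) emitted.
- player_id=1: no matching r row, dropped.
- player_id=3: 2 matching r row(s), so 2 row(s) emitted.
- player_id=8: no matching r row, dropped.
After projecting and ordering:
r.pts | l.pname | l.team
18 | Dave | MT
18 | Ken | AX
25 | Dave | MT
25 | Ken | AX
35 | Vik | KW
36 | Vik | KW
NULL | Dave | MT
NULL | Ken | AX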